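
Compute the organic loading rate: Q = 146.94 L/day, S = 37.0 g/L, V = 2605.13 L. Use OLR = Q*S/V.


OLR = Q * S / V
= 146.94 * 37.0 / 2605.13
= 2.0870 g/L/day

2.0870 g/L/day


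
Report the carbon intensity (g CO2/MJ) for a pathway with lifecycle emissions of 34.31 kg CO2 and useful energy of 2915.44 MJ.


CI = CO2 * 1000 / E
= 34.31 * 1000 / 2915.44
= 11.7684 g CO2/MJ

11.7684 g CO2/MJ


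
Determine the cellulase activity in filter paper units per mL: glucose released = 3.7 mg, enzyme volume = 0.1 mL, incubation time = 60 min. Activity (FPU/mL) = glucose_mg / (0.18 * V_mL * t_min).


Activity = glucose_mg / (0.18 mg/umol * V_mL * t_min)
= 3.7 / (0.18 * 0.1 * 60)
= 3.4259 FPU/mL

3.4259 FPU/mL


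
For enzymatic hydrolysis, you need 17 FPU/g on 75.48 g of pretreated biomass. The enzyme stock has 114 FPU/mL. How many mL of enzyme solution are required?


V = dosage * m_sub / activity
V = 17 * 75.48 / 114
V = 11.2558 mL

11.2558 mL


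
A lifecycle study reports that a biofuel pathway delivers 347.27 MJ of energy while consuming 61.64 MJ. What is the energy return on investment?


EROI = E_out / E_in
= 347.27 / 61.64
= 5.6338

5.6338


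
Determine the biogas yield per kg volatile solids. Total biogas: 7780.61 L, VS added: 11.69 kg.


Y = V / VS
= 7780.61 / 11.69
= 665.5783 L/kg VS

665.5783 L/kg VS


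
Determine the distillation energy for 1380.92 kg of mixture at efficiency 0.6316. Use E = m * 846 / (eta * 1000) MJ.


E = m * 846 / (eta * 1000)
= 1380.92 * 846 / (0.6316 * 1000)
= 1849.6807 MJ

1849.6807 MJ


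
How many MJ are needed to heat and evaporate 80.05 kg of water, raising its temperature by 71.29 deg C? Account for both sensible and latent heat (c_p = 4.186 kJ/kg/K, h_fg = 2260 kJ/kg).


E = m_water * (4.186 * dT + 2260) / 1000
= 80.05 * (4.186 * 71.29 + 2260) / 1000
= 204.8015 MJ

204.8015 MJ


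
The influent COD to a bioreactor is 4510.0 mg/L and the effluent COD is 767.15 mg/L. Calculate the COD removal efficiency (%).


eta = (COD_in - COD_out) / COD_in * 100
= (4510.0 - 767.15) / 4510.0 * 100
= 82.9900%

82.9900%


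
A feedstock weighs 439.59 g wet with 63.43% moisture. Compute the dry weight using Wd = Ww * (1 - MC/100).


Wd = Ww * (1 - MC/100)
= 439.59 * (1 - 63.43/100)
= 160.7581 g

160.7581 g


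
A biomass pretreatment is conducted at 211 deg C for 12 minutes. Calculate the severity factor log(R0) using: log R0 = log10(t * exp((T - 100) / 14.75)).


logR0 = log10(t * exp((T - 100) / 14.75))
= log10(12 * exp((211 - 100) / 14.75))
= 4.3474

4.3474


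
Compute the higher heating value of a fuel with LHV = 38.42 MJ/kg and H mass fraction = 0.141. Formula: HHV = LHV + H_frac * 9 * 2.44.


HHV = LHV + H_frac * 9 * 2.44
= 38.42 + 0.141 * 9 * 2.44
= 41.5164 MJ/kg

41.5164 MJ/kg


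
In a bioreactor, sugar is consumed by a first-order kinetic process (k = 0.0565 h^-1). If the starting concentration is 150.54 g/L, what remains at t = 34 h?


S = S0 * exp(-k * t)
S = 150.54 * exp(-0.0565 * 34)
S = 22.0482 g/L

22.0482 g/L


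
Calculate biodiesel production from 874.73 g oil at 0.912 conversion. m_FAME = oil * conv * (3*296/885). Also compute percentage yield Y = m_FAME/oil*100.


m_FAME = oil * conv * (3 * 296 / 885) = oil * conv * (888/885)
= 874.73 * 0.912 * 888 / 885
= 800.4580 g
Y = m_FAME / oil * 100 = conv * (888/885) * 100
= 0.912 * 888 / 885 * 100
= 91.51%

800.4580 g FAME; Y = 91.51%


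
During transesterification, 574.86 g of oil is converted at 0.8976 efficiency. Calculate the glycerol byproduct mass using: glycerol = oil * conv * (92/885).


glycerol = oil * conv * (92/885)
= 574.86 * 0.8976 * 92 / 885
= 53.6401 g

53.6401 g


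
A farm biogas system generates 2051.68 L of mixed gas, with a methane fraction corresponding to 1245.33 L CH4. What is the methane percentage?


CH4% = V_CH4 / V_total * 100
= 1245.33 / 2051.68 * 100
= 60.6981%

60.6981%


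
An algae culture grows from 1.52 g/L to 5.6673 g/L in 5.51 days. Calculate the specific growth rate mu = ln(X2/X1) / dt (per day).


mu = ln(X2/X1) / dt
= ln(5.6673/1.52) / 5.51
= 0.2388 per day

0.2388 per day


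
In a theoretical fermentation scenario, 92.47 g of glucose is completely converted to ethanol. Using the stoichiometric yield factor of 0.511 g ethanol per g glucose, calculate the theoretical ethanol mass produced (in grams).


Theoretical ethanol yield: m_EtOH = 0.511 * m_glucose
m_EtOH = 0.511 * 92.47 = 47.2522 g

47.2522 g


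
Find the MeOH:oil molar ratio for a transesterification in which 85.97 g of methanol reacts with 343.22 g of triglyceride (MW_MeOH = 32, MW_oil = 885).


Molar ratio = n_MeOH / n_oil = (MeOH/32) / (oil/885) = (MeOH * 885) / (32 * oil)
= (85.97 * 885) / (32 * 343.22)
= 6.9274

6.9274


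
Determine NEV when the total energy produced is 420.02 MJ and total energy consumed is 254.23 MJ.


NEV = E_out - E_in
= 420.02 - 254.23
= 165.7900 MJ

165.7900 MJ


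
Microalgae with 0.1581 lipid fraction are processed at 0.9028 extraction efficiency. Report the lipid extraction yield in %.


Y = lipid_content * extraction_eff * 100
= 0.1581 * 0.9028 * 100
= 14.2733%

14.2733%


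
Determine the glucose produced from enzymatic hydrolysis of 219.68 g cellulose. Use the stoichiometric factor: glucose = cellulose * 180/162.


glucose = cellulose * 180/162
= 219.68 * 180/162
= 244.0889 g

244.0889 g


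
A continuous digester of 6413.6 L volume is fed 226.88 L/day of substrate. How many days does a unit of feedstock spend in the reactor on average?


HRT = V / Q
= 6413.6 / 226.88
= 28.2687 days

28.2687 days


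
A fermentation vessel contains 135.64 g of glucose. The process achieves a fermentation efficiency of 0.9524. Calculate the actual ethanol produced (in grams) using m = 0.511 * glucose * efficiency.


Actual ethanol: m = 0.511 * 135.64 * 0.9524
m = 66.0128 g

66.0128 g


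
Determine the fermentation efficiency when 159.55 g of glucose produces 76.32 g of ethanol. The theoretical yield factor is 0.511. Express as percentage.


Fermentation efficiency = (actual / (0.511 * glucose)) * 100
= (76.32 / (0.511 * 159.55)) * 100
= 93.6097%

93.6097%


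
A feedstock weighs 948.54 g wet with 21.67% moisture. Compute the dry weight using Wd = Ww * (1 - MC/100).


Wd = Ww * (1 - MC/100)
= 948.54 * (1 - 21.67/100)
= 742.9914 g

742.9914 g


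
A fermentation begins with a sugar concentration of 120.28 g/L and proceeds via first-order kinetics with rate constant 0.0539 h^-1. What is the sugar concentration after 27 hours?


S = S0 * exp(-k * t)
S = 120.28 * exp(-0.0539 * 27)
S = 28.0650 g/L

28.0650 g/L


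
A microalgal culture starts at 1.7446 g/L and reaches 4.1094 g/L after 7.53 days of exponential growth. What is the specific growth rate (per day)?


mu = ln(X2/X1) / dt
= ln(4.1094/1.7446) / 7.53
= 0.1138 per day

0.1138 per day


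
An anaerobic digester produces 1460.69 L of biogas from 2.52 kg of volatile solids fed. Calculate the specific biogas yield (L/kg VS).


Y = V / VS
= 1460.69 / 2.52
= 579.6389 L/kg VS

579.6389 L/kg VS


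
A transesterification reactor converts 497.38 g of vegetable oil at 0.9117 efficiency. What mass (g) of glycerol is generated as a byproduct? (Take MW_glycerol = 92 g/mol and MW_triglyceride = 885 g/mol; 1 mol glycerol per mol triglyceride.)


glycerol = oil * conv * (92/885)
= 497.38 * 0.9117 * 92 / 885
= 47.1395 g

47.1395 g


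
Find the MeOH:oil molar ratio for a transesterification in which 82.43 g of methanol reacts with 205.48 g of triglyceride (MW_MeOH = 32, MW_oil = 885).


Molar ratio = n_MeOH / n_oil = (MeOH/32) / (oil/885) = (MeOH * 885) / (32 * oil)
= (82.43 * 885) / (32 * 205.48)
= 11.0945

11.0945


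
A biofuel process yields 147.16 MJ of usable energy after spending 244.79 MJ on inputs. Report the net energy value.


NEV = E_out - E_in
= 147.16 - 244.79
= -97.6300 MJ

-97.6300 MJ


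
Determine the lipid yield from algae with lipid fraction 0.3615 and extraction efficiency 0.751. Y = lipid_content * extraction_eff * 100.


Y = lipid_content * extraction_eff * 100
= 0.3615 * 0.751 * 100
= 27.1486%

27.1486%


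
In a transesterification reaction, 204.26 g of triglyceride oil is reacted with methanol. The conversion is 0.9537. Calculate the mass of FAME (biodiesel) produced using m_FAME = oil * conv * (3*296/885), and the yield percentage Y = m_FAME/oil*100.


m_FAME = oil * conv * (3 * 296 / 885) = oil * conv * (888/885)
= 204.26 * 0.9537 * 888 / 885
= 195.4631 g
Y = m_FAME / oil * 100 = conv * (888/885) * 100
= 0.9537 * 888 / 885 * 100
= 95.69%

195.4631 g FAME; Y = 95.69%


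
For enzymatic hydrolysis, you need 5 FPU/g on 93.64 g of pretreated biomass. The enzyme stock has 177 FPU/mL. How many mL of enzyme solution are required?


V = dosage * m_sub / activity
V = 5 * 93.64 / 177
V = 2.6452 mL

2.6452 mL


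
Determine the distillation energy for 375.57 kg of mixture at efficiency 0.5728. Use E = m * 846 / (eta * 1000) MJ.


E = m * 846 / (eta * 1000)
= 375.57 * 846 / (0.5728 * 1000)
= 554.7001 MJ

554.7001 MJ


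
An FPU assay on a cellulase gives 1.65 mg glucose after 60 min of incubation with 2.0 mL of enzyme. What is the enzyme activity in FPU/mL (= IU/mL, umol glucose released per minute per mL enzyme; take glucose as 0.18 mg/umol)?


Activity = glucose_mg / (0.18 mg/umol * V_mL * t_min)
= 1.65 / (0.18 * 2.0 * 60)
= 0.0764 FPU/mL

0.0764 FPU/mL


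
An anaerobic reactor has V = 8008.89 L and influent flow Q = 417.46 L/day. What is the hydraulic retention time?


HRT = V / Q
= 8008.89 / 417.46
= 19.1848 days

19.1848 days


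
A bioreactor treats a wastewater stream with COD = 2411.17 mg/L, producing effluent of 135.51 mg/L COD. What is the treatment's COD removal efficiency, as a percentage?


eta = (COD_in - COD_out) / COD_in * 100
= (2411.17 - 135.51) / 2411.17 * 100
= 94.3799%

94.3799%


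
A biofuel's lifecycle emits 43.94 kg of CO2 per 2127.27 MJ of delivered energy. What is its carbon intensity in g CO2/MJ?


CI = CO2 * 1000 / E
= 43.94 * 1000 / 2127.27
= 20.6556 g CO2/MJ

20.6556 g CO2/MJ


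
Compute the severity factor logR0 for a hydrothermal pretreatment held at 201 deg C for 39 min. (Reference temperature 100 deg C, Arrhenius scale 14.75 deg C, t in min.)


logR0 = log10(t * exp((T - 100) / 14.75))
= log10(39 * exp((201 - 100) / 14.75))
= 4.5649

4.5649


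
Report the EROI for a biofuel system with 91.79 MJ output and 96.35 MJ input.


EROI = E_out / E_in
= 91.79 / 96.35
= 0.9527

0.9527


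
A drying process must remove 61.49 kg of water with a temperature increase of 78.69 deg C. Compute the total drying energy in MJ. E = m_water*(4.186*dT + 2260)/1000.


E = m_water * (4.186 * dT + 2260) / 1000
= 61.49 * (4.186 * 78.69 + 2260) / 1000
= 159.2220 MJ

159.2220 MJ


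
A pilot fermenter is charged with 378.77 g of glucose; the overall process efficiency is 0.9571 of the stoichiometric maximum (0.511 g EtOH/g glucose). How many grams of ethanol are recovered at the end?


Actual ethanol: m = 0.511 * 378.77 * 0.9571
m = 185.2481 g

185.2481 g


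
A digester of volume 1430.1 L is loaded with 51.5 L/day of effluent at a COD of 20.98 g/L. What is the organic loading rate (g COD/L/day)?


OLR = Q * S / V
= 51.5 * 20.98 / 1430.1
= 0.7555 g/L/day

0.7555 g/L/day


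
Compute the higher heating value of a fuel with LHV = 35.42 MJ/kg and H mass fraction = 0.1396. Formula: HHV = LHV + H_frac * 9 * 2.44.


HHV = LHV + H_frac * 9 * 2.44
= 35.42 + 0.1396 * 9 * 2.44
= 38.4856 MJ/kg

38.4856 MJ/kg


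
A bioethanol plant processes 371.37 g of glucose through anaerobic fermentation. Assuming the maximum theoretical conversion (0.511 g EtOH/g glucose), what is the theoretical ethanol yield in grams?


Theoretical ethanol yield: m_EtOH = 0.511 * m_glucose
m_EtOH = 0.511 * 371.37 = 189.7701 g

189.7701 g


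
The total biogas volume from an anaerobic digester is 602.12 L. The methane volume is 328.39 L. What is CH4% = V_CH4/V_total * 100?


CH4% = V_CH4 / V_total * 100
= 328.39 / 602.12 * 100
= 54.5390%

54.5390%


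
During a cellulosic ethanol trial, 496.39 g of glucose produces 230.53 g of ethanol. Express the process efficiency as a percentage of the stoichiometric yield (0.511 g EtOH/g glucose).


Fermentation efficiency = (actual / (0.511 * glucose)) * 100
= (230.53 / (0.511 * 496.39)) * 100
= 90.8832%

90.8832%


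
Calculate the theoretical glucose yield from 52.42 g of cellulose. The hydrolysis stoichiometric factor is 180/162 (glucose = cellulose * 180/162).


glucose = cellulose * 180/162
= 52.42 * 180/162
= 58.2444 g

58.2444 g


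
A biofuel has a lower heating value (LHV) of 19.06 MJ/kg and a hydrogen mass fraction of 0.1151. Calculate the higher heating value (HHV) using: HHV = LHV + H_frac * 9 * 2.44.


HHV = LHV + H_frac * 9 * 2.44
= 19.06 + 0.1151 * 9 * 2.44
= 21.5876 MJ/kg

21.5876 MJ/kg


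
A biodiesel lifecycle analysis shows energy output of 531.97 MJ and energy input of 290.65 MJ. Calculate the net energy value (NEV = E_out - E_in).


NEV = E_out - E_in
= 531.97 - 290.65
= 241.3200 MJ

241.3200 MJ


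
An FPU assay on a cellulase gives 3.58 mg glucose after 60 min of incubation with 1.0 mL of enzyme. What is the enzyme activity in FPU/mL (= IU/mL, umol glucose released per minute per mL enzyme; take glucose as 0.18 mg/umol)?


Activity = glucose_mg / (0.18 mg/umol * V_mL * t_min)
= 3.58 / (0.18 * 1.0 * 60)
= 0.3315 FPU/mL

0.3315 FPU/mL


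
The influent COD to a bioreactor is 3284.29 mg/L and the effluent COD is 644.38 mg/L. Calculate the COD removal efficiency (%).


eta = (COD_in - COD_out) / COD_in * 100
= (3284.29 - 644.38) / 3284.29 * 100
= 80.3799%

80.3799%


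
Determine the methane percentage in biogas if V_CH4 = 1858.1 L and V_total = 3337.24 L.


CH4% = V_CH4 / V_total * 100
= 1858.1 / 3337.24 * 100
= 55.6777%

55.6777%


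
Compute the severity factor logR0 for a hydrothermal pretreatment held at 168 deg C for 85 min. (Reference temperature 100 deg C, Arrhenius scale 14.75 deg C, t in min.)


logR0 = log10(t * exp((T - 100) / 14.75))
= log10(85 * exp((168 - 100) / 14.75))
= 3.9316

3.9316


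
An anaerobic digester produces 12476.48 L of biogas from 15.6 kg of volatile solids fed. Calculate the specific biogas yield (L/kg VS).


Y = V / VS
= 12476.48 / 15.6
= 799.7744 L/kg VS

799.7744 L/kg VS


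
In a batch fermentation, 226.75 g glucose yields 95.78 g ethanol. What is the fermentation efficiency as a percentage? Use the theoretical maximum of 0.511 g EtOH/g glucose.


Fermentation efficiency = (actual / (0.511 * glucose)) * 100
= (95.78 / (0.511 * 226.75)) * 100
= 82.6621%

82.6621%


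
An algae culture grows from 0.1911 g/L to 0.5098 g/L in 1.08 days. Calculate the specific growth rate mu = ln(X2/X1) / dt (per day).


mu = ln(X2/X1) / dt
= ln(0.5098/0.1911) / 1.08
= 0.9085 per day

0.9085 per day


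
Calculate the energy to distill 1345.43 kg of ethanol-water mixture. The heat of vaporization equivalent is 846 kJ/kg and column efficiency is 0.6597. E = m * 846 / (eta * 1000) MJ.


E = m * 846 / (eta * 1000)
= 1345.43 * 846 / (0.6597 * 1000)
= 1725.3809 MJ

1725.3809 MJ


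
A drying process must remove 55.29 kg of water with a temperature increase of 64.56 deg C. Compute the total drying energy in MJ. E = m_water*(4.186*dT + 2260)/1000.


E = m_water * (4.186 * dT + 2260) / 1000
= 55.29 * (4.186 * 64.56 + 2260) / 1000
= 139.8974 MJ

139.8974 MJ


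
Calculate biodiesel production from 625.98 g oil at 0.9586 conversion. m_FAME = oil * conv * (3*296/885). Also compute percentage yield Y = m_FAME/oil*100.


m_FAME = oil * conv * (3 * 296 / 885) = oil * conv * (888/885)
= 625.98 * 0.9586 * 888 / 885
= 602.0985 g
Y = m_FAME / oil * 100 = conv * (888/885) * 100
= 0.9586 * 888 / 885 * 100
= 96.18%

602.0985 g FAME; Y = 96.18%


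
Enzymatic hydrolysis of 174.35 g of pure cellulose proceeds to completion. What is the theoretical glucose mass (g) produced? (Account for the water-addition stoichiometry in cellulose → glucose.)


glucose = cellulose * 180/162
= 174.35 * 180/162
= 193.7222 g

193.7222 g


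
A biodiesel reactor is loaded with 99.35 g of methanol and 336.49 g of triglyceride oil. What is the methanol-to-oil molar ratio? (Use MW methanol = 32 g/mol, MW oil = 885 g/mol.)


Molar ratio = n_MeOH / n_oil = (MeOH/32) / (oil/885) = (MeOH * 885) / (32 * oil)
= (99.35 * 885) / (32 * 336.49)
= 8.1656

8.1656


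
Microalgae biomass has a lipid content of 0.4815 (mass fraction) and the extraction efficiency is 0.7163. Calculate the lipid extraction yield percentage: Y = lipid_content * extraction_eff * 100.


Y = lipid_content * extraction_eff * 100
= 0.4815 * 0.7163 * 100
= 34.4898%

34.4898%


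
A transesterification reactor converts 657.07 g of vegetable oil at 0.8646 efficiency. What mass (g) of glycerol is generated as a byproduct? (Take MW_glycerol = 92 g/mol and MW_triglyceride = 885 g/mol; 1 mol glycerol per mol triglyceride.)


glycerol = oil * conv * (92/885)
= 657.07 * 0.8646 * 92 / 885
= 59.0570 g

59.0570 g


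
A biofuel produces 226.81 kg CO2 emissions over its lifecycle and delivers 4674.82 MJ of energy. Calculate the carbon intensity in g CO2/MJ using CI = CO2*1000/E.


CI = CO2 * 1000 / E
= 226.81 * 1000 / 4674.82
= 48.5174 g CO2/MJ

48.5174 g CO2/MJ


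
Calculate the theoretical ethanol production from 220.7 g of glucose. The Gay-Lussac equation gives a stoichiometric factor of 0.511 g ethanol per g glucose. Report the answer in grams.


Theoretical ethanol yield: m_EtOH = 0.511 * m_glucose
m_EtOH = 0.511 * 220.7 = 112.7777 g

112.7777 g


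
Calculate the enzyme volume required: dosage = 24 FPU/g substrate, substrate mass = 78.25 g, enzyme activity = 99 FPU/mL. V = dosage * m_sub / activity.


V = dosage * m_sub / activity
V = 24 * 78.25 / 99
V = 18.9697 mL

18.9697 mL


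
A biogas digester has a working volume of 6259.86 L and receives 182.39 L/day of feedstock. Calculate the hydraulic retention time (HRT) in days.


HRT = V / Q
= 6259.86 / 182.39
= 34.3213 days

34.3213 days


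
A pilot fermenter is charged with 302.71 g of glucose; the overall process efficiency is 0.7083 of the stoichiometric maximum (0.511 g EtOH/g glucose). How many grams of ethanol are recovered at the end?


Actual ethanol: m = 0.511 * 302.71 * 0.7083
m = 109.5633 g

109.5633 g


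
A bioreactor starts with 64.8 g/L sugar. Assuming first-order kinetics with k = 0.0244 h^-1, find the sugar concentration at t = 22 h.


S = S0 * exp(-k * t)
S = 64.8 * exp(-0.0244 * 22)
S = 37.8831 g/L

37.8831 g/L


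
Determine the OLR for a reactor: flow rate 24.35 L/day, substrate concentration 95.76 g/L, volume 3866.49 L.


OLR = Q * S / V
= 24.35 * 95.76 / 3866.49
= 0.6031 g/L/day

0.6031 g/L/day


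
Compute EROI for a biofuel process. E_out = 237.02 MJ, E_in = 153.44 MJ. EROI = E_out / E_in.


EROI = E_out / E_in
= 237.02 / 153.44
= 1.5447

1.5447


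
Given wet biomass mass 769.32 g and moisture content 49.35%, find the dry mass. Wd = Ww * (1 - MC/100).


Wd = Ww * (1 - MC/100)
= 769.32 * (1 - 49.35/100)
= 389.6606 g

389.6606 g


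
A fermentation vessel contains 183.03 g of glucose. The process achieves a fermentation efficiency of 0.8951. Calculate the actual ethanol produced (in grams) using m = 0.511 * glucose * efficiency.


Actual ethanol: m = 0.511 * 183.03 * 0.8951
m = 83.7172 g

83.7172 g


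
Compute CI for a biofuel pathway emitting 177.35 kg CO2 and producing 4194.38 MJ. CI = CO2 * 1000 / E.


CI = CO2 * 1000 / E
= 177.35 * 1000 / 4194.38
= 42.2828 g CO2/MJ

42.2828 g CO2/MJ


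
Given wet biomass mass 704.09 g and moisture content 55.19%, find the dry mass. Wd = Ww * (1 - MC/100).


Wd = Ww * (1 - MC/100)
= 704.09 * (1 - 55.19/100)
= 315.5027 g

315.5027 g


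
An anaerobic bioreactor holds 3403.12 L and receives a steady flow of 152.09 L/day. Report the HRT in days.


HRT = V / Q
= 3403.12 / 152.09
= 22.3757 days

22.3757 days


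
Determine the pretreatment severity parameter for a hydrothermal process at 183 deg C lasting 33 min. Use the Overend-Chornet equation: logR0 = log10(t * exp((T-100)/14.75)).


logR0 = log10(t * exp((T - 100) / 14.75))
= log10(33 * exp((183 - 100) / 14.75))
= 3.9623

3.9623


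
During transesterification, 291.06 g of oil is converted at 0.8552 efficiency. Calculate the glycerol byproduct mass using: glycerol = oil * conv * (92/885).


glycerol = oil * conv * (92/885)
= 291.06 * 0.8552 * 92 / 885
= 25.8759 g

25.8759 g


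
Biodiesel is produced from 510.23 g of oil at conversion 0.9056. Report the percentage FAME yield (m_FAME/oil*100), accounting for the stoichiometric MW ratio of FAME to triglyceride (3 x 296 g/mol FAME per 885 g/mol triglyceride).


m_FAME = oil * conv * (3 * 296 / 885) = oil * conv * (888/885)
= 510.23 * 0.9056 * 888 / 885
= 463.6306 g
Y = m_FAME / oil * 100 = conv * (888/885) * 100
= 0.9056 * 888 / 885 * 100
= 90.87%

90.87%


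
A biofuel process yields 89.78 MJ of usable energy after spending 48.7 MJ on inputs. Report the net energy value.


NEV = E_out - E_in
= 89.78 - 48.7
= 41.0800 MJ

41.0800 MJ


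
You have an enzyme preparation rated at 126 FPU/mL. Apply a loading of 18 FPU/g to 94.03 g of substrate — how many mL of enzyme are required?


V = dosage * m_sub / activity
V = 18 * 94.03 / 126
V = 13.4329 mL

13.4329 mL


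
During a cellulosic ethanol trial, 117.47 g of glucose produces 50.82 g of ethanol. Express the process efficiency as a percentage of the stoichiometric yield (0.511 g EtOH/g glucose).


Fermentation efficiency = (actual / (0.511 * glucose)) * 100
= (50.82 / (0.511 * 117.47)) * 100
= 84.6617%

84.6617%


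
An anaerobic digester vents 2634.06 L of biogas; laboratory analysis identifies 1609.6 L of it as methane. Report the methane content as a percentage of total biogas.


CH4% = V_CH4 / V_total * 100
= 1609.6 / 2634.06 * 100
= 61.1072%

61.1072%


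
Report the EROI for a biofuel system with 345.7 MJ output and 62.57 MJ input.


EROI = E_out / E_in
= 345.7 / 62.57
= 5.5250

5.5250


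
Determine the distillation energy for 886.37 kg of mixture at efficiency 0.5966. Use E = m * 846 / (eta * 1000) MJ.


E = m * 846 / (eta * 1000)
= 886.37 * 846 / (0.5966 * 1000)
= 1256.9042 MJ

1256.9042 MJ


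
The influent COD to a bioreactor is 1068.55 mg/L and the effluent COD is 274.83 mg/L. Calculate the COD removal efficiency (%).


eta = (COD_in - COD_out) / COD_in * 100
= (1068.55 - 274.83) / 1068.55 * 100
= 74.2801%

74.2801%


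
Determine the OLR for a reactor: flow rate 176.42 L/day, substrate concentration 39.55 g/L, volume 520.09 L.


OLR = Q * S / V
= 176.42 * 39.55 / 520.09
= 13.4158 g/L/day

13.4158 g/L/day


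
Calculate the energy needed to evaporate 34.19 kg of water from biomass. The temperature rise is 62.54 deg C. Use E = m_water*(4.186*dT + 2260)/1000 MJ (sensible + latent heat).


E = m_water * (4.186 * dT + 2260) / 1000
= 34.19 * (4.186 * 62.54 + 2260) / 1000
= 86.2201 MJ

86.2201 MJ


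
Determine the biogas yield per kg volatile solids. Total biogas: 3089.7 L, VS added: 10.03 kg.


Y = V / VS
= 3089.7 / 10.03
= 308.0459 L/kg VS

308.0459 L/kg VS


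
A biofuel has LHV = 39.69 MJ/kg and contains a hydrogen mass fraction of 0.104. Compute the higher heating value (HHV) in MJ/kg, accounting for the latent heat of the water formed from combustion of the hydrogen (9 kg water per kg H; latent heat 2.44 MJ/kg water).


HHV = LHV + H_frac * 9 * 2.44
= 39.69 + 0.104 * 9 * 2.44
= 41.9738 MJ/kg

41.9738 MJ/kg


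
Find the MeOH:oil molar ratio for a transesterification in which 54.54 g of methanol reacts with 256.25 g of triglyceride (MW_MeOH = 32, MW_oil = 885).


Molar ratio = n_MeOH / n_oil = (MeOH/32) / (oil/885) = (MeOH * 885) / (32 * oil)
= (54.54 * 885) / (32 * 256.25)
= 5.8863

5.8863


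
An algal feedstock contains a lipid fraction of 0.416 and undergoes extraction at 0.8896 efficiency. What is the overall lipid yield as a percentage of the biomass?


Y = lipid_content * extraction_eff * 100
= 0.416 * 0.8896 * 100
= 37.0074%

37.0074%


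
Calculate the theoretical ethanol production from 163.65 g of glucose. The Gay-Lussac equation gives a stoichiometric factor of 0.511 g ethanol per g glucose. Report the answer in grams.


Theoretical ethanol yield: m_EtOH = 0.511 * m_glucose
m_EtOH = 0.511 * 163.65 = 83.6252 g

83.6252 g


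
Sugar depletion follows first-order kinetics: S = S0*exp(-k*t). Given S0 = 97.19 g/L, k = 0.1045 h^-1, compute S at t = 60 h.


S = S0 * exp(-k * t)
S = 97.19 * exp(-0.1045 * 60)
S = 0.1839 g/L

0.1839 g/L


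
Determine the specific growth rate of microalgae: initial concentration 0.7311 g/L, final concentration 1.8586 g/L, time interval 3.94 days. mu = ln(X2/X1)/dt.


mu = ln(X2/X1) / dt
= ln(1.8586/0.7311) / 3.94
= 0.2368 per day

0.2368 per day


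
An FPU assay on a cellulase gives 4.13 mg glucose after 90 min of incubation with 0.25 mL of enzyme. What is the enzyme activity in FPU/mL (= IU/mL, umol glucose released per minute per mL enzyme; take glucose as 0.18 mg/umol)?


Activity = glucose_mg / (0.18 mg/umol * V_mL * t_min)
= 4.13 / (0.18 * 0.25 * 90)
= 1.0198 FPU/mL

1.0198 FPU/mL


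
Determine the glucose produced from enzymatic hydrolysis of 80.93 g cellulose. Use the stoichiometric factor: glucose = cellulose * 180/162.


glucose = cellulose * 180/162
= 80.93 * 180/162
= 89.9222 g

89.9222 g


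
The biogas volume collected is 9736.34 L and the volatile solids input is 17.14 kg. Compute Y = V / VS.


Y = V / VS
= 9736.34 / 17.14
= 568.0478 L/kg VS

568.0478 L/kg VS


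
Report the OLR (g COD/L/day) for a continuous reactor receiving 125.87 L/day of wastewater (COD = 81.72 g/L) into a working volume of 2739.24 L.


OLR = Q * S / V
= 125.87 * 81.72 / 2739.24
= 3.7551 g/L/day

3.7551 g/L/day


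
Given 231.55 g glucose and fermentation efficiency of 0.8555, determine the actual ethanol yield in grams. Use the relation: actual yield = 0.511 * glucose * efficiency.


Actual ethanol: m = 0.511 * 231.55 * 0.8555
m = 101.2245 g

101.2245 g


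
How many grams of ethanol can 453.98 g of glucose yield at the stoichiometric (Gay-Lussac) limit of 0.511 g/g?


Theoretical ethanol yield: m_EtOH = 0.511 * m_glucose
m_EtOH = 0.511 * 453.98 = 231.9838 g

231.9838 g


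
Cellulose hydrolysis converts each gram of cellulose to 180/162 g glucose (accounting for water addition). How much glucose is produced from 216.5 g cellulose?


glucose = cellulose * 180/162
= 216.5 * 180/162
= 240.5556 g

240.5556 g


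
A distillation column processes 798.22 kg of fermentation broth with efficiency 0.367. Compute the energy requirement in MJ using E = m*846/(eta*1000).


E = m * 846 / (eta * 1000)
= 798.22 * 846 / (0.367 * 1000)
= 1840.0385 MJ

1840.0385 MJ


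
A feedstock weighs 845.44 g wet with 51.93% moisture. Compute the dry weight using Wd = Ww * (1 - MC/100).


Wd = Ww * (1 - MC/100)
= 845.44 * (1 - 51.93/100)
= 406.4030 g

406.4030 g


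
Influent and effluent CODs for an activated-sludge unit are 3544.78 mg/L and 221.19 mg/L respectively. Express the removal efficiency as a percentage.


eta = (COD_in - COD_out) / COD_in * 100
= (3544.78 - 221.19) / 3544.78 * 100
= 93.7601%

93.7601%


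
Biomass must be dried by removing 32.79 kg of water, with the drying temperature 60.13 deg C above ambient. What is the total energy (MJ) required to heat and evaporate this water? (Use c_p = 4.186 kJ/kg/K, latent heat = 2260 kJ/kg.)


E = m_water * (4.186 * dT + 2260) / 1000
= 32.79 * (4.186 * 60.13 + 2260) / 1000
= 82.3588 MJ

82.3588 MJ


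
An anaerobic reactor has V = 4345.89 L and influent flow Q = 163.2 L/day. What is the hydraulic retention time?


HRT = V / Q
= 4345.89 / 163.2
= 26.6292 days

26.6292 days


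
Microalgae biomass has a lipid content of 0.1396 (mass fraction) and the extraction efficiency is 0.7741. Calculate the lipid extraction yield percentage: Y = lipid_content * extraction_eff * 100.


Y = lipid_content * extraction_eff * 100
= 0.1396 * 0.7741 * 100
= 10.8064%

10.8064%


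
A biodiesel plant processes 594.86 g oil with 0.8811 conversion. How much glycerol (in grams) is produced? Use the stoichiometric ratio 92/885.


glycerol = oil * conv * (92/885)
= 594.86 * 0.8811 * 92 / 885
= 54.4859 g

54.4859 g


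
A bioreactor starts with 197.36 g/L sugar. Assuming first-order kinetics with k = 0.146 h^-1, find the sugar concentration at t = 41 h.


S = S0 * exp(-k * t)
S = 197.36 * exp(-0.146 * 41)
S = 0.4961 g/L

0.4961 g/L


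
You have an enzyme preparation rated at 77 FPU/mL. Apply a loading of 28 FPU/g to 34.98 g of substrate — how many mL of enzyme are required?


V = dosage * m_sub / activity
V = 28 * 34.98 / 77
V = 12.7200 mL

12.7200 mL


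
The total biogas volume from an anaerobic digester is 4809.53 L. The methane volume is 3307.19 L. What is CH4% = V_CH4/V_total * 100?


CH4% = V_CH4 / V_total * 100
= 3307.19 / 4809.53 * 100
= 68.7633%

68.7633%


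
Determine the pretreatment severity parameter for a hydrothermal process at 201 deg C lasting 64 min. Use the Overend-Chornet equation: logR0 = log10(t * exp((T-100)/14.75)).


logR0 = log10(t * exp((T - 100) / 14.75))
= log10(64 * exp((201 - 100) / 14.75))
= 4.7800

4.7800


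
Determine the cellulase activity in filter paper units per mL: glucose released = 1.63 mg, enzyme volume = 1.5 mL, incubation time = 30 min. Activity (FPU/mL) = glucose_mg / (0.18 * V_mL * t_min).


Activity = glucose_mg / (0.18 mg/umol * V_mL * t_min)
= 1.63 / (0.18 * 1.5 * 30)
= 0.2012 FPU/mL

0.2012 FPU/mL


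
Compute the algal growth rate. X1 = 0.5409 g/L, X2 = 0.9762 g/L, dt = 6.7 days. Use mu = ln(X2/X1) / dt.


mu = ln(X2/X1) / dt
= ln(0.9762/0.5409) / 6.7
= 0.0881 per day

0.0881 per day


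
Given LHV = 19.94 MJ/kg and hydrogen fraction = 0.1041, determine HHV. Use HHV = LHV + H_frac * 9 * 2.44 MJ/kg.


HHV = LHV + H_frac * 9 * 2.44
= 19.94 + 0.1041 * 9 * 2.44
= 22.2260 MJ/kg

22.2260 MJ/kg


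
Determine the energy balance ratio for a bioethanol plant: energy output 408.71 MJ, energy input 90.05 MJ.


EROI = E_out / E_in
= 408.71 / 90.05
= 4.5387

4.5387


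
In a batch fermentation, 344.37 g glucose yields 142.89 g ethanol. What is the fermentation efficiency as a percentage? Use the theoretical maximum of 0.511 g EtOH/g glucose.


Fermentation efficiency = (actual / (0.511 * glucose)) * 100
= (142.89 / (0.511 * 344.37)) * 100
= 81.1999%

81.1999%


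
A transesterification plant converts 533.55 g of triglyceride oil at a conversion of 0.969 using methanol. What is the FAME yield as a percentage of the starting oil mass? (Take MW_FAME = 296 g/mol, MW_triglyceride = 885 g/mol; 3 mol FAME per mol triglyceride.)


m_FAME = oil * conv * (3 * 296 / 885) = oil * conv * (888/885)
= 533.55 * 0.969 * 888 / 885
= 518.7625 g
Y = m_FAME / oil * 100 = conv * (888/885) * 100
= 0.969 * 888 / 885 * 100
= 97.23%

97.23%


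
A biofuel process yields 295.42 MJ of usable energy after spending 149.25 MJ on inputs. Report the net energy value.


NEV = E_out - E_in
= 295.42 - 149.25
= 146.1700 MJ

146.1700 MJ


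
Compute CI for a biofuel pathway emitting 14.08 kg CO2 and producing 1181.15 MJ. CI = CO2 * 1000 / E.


CI = CO2 * 1000 / E
= 14.08 * 1000 / 1181.15
= 11.9206 g CO2/MJ

11.9206 g CO2/MJ


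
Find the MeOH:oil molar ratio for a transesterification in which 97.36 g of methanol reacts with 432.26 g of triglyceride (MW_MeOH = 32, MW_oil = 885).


Molar ratio = n_MeOH / n_oil = (MeOH/32) / (oil/885) = (MeOH * 885) / (32 * oil)
= (97.36 * 885) / (32 * 432.26)
= 6.2292

6.2292


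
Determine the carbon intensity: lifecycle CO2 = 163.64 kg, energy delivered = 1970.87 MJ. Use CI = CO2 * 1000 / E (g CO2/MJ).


CI = CO2 * 1000 / E
= 163.64 * 1000 / 1970.87
= 83.0293 g CO2/MJ

83.0293 g CO2/MJ


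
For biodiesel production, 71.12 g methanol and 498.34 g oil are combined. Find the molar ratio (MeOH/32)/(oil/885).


Molar ratio = n_MeOH / n_oil = (MeOH/32) / (oil/885) = (MeOH * 885) / (32 * oil)
= (71.12 * 885) / (32 * 498.34)
= 3.9469

3.9469


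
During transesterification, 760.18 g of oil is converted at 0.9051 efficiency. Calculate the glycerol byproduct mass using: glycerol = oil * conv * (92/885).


glycerol = oil * conv * (92/885)
= 760.18 * 0.9051 * 92 / 885
= 71.5249 g

71.5249 g


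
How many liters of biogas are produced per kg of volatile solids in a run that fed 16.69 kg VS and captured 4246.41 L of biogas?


Y = V / VS
= 4246.41 / 16.69
= 254.4284 L/kg VS

254.4284 L/kg VS


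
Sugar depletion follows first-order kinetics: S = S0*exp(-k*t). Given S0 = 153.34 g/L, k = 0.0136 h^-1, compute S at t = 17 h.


S = S0 * exp(-k * t)
S = 153.34 * exp(-0.0136 * 17)
S = 121.6877 g/L

121.6877 g/L


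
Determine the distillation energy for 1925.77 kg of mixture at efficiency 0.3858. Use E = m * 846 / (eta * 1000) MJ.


E = m * 846 / (eta * 1000)
= 1925.77 * 846 / (0.3858 * 1000)
= 4222.9171 MJ

4222.9171 MJ


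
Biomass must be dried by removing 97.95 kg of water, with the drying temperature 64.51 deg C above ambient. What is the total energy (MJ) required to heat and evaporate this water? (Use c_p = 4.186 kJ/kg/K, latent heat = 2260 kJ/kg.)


E = m_water * (4.186 * dT + 2260) / 1000
= 97.95 * (4.186 * 64.51 + 2260) / 1000
= 247.8173 MJ

247.8173 MJ


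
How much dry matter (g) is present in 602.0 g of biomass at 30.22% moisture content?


Wd = Ww * (1 - MC/100)
= 602.0 * (1 - 30.22/100)
= 420.0756 g

420.0756 g


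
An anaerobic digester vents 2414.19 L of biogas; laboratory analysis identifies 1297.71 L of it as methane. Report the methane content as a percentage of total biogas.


CH4% = V_CH4 / V_total * 100
= 1297.71 / 2414.19 * 100
= 53.7534%

53.7534%


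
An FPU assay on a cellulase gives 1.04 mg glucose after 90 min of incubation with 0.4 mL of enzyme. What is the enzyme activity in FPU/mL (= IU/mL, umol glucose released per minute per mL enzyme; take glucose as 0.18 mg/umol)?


Activity = glucose_mg / (0.18 mg/umol * V_mL * t_min)
= 1.04 / (0.18 * 0.4 * 90)
= 0.1605 FPU/mL

0.1605 FPU/mL


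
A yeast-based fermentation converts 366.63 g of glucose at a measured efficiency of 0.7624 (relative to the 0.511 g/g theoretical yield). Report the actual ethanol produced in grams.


Actual ethanol: m = 0.511 * 366.63 * 0.7624
m = 142.8341 g

142.8341 g


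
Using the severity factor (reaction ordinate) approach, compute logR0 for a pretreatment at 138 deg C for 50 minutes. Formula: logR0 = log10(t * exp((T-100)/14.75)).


logR0 = log10(t * exp((T - 100) / 14.75))
= log10(50 * exp((138 - 100) / 14.75))
= 2.8178

2.8178


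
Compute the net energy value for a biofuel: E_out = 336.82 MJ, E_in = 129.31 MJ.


NEV = E_out - E_in
= 336.82 - 129.31
= 207.5100 MJ

207.5100 MJ


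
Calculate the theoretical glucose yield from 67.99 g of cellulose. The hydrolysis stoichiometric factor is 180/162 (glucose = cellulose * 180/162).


glucose = cellulose * 180/162
= 67.99 * 180/162
= 75.5444 g

75.5444 g


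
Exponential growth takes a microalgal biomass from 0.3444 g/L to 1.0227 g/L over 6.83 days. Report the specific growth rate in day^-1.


mu = ln(X2/X1) / dt
= ln(1.0227/0.3444) / 6.83
= 0.1594 per day

0.1594 per day


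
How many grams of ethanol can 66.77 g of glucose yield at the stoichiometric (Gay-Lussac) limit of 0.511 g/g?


Theoretical ethanol yield: m_EtOH = 0.511 * m_glucose
m_EtOH = 0.511 * 66.77 = 34.1195 g

34.1195 g


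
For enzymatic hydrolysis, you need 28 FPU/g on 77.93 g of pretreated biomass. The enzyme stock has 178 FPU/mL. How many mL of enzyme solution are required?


V = dosage * m_sub / activity
V = 28 * 77.93 / 178
V = 12.2587 mL

12.2587 mL


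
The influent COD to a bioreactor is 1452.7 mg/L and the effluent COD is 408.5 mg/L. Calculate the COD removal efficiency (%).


eta = (COD_in - COD_out) / COD_in * 100
= (1452.7 - 408.5) / 1452.7 * 100
= 71.8799%

71.8799%


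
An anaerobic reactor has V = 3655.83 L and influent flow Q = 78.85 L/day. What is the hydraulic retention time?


HRT = V / Q
= 3655.83 / 78.85
= 46.3644 days

46.3644 days


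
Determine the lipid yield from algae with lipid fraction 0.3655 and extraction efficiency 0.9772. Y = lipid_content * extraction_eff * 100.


Y = lipid_content * extraction_eff * 100
= 0.3655 * 0.9772 * 100
= 35.7167%

35.7167%


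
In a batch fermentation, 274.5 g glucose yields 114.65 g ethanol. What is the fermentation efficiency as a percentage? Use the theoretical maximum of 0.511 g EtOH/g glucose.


Fermentation efficiency = (actual / (0.511 * glucose)) * 100
= (114.65 / (0.511 * 274.5)) * 100
= 81.7355%

81.7355%


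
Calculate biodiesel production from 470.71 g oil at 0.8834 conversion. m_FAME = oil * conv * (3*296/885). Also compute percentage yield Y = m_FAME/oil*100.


m_FAME = oil * conv * (3 * 296 / 885) = oil * conv * (888/885)
= 470.71 * 0.8834 * 888 / 885
= 417.2348 g
Y = m_FAME / oil * 100 = conv * (888/885) * 100
= 0.8834 * 888 / 885 * 100
= 88.64%

417.2348 g FAME; Y = 88.64%


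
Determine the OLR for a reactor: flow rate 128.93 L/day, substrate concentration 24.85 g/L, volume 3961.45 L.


OLR = Q * S / V
= 128.93 * 24.85 / 3961.45
= 0.8088 g/L/day

0.8088 g/L/day


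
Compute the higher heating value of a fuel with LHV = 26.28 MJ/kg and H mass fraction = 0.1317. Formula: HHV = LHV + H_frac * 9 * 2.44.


HHV = LHV + H_frac * 9 * 2.44
= 26.28 + 0.1317 * 9 * 2.44
= 29.1721 MJ/kg

29.1721 MJ/kg


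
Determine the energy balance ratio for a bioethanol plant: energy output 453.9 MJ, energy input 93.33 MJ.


EROI = E_out / E_in
= 453.9 / 93.33
= 4.8634

4.8634


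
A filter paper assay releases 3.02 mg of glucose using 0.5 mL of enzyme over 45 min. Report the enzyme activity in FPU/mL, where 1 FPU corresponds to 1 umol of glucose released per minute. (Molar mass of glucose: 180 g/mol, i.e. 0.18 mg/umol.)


Activity = glucose_mg / (0.18 mg/umol * V_mL * t_min)
= 3.02 / (0.18 * 0.5 * 45)
= 0.7457 FPU/mL

0.7457 FPU/mL


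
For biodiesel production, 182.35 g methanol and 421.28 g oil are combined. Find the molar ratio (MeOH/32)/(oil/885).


Molar ratio = n_MeOH / n_oil = (MeOH/32) / (oil/885) = (MeOH * 885) / (32 * oil)
= (182.35 * 885) / (32 * 421.28)
= 11.9709

11.9709


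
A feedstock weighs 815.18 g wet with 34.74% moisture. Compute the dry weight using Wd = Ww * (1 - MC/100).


Wd = Ww * (1 - MC/100)
= 815.18 * (1 - 34.74/100)
= 531.9865 g

531.9865 g


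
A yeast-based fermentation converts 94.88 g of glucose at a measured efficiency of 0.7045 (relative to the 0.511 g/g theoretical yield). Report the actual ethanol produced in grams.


Actual ethanol: m = 0.511 * 94.88 * 0.7045
m = 34.1568 g

34.1568 g


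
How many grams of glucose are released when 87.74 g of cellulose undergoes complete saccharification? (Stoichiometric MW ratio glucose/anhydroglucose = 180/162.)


glucose = cellulose * 180/162
= 87.74 * 180/162
= 97.4889 g

97.4889 g


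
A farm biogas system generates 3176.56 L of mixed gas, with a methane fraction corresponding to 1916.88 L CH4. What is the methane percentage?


CH4% = V_CH4 / V_total * 100
= 1916.88 / 3176.56 * 100
= 60.3445%

60.3445%


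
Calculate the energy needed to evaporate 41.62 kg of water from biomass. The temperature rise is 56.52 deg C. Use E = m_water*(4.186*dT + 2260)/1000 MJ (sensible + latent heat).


E = m_water * (4.186 * dT + 2260) / 1000
= 41.62 * (4.186 * 56.52 + 2260) / 1000
= 103.9082 MJ

103.9082 MJ
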